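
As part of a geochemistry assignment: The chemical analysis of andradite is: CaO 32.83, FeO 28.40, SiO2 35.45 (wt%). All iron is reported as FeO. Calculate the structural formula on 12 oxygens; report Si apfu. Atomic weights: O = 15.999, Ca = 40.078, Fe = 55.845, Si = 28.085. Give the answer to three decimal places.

3.277 Si apfu

CaO: 32.83/56.077 = 0.58545 mol → 0.58545 mol Ca, 0.58545 mol O.
FeO: 28.40/71.844 = 0.39530 mol → 0.39530 mol Fe, 0.39530 mol O.
SiO2: 35.45/60.083 = 0.59002 mol → 0.59002 mol Si, 1.18004 mol O.
Total oxygen = 2.16079 mol. Normalization factor = 12/2.16079 = 5.55352.
Si per 12 O = 0.59002 × 5.55352 = 3.277.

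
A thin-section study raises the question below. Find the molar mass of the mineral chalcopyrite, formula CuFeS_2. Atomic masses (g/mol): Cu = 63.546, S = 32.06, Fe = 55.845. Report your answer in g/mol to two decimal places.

183.51 g/mol

M = 1(63.546) + 1(55.845) + 2(32.06)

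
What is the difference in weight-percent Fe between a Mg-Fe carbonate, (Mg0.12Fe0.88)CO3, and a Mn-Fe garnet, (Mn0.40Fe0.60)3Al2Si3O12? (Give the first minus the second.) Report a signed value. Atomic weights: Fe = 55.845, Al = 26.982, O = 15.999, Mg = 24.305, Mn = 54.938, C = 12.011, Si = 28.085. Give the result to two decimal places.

Fe in (Mg0.12Fe0.88)CO3: molar mass 112.068 g/mol; 0.88×55.845 = 49.144 g → 43.85 wt%.
Fe in (Mn0.40Fe0.60)3Al2Si3O12: molar mass 496.654 g/mol; 1.80×55.845 = 100.521 g → 20.24 wt%.
Difference = 43.85 − 20.24 = 23.61 percentage points.

23.61 percentage points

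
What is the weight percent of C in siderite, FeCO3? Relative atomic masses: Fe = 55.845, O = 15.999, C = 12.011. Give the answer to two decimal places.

10.37 wt%

M(FeCO3) = 115.853 g/mol.
C contributes 1 × 12.011 = 12.011 g per mole.
12.011/115.853 = 0.1037 → 10.37%.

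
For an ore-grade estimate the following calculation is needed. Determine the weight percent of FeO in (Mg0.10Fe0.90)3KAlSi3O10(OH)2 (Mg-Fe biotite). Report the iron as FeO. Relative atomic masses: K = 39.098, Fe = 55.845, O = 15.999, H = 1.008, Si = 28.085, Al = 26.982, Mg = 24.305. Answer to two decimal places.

M((Mg0.10Fe0.90)3KAlSi3O10(OH)2) = 502.412 g/mol; M(FeO) = 71.844 g/mol.
Moles FeO per formula unit = 2.70 Fe ÷ 1 = 2.7000.
FeO fraction = (2.7000 × 71.844) / 502.412 = 193.979/502.412 = 0.3861.

38.61 wt%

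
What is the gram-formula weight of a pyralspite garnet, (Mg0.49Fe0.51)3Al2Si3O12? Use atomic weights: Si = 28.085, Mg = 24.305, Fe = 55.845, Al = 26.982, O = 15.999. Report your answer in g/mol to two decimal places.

451.38 g/mol

M = 1.47×24.305 + 1.53×55.845 + 2×26.982 + 3×28.085 + 12×15.999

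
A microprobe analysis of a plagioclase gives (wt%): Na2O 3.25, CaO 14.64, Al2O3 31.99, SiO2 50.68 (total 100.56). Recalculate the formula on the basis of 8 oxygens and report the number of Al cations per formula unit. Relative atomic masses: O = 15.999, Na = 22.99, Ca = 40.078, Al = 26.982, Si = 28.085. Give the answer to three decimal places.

Na2O: 3.25/61.979 = 0.05244 mol → 0.10488 mol Na, 0.05244 mol O.
CaO: 14.64/56.077 = 0.26107 mol → 0.26107 mol Ca, 0.26107 mol O.
Al2O3: 31.99/101.961 = 0.31375 mol → 0.62750 mol Al, 0.94125 mol O.
SiO2: 50.68/60.083 = 0.84350 mol → 0.84350 mol Si, 1.68700 mol O.
Total oxygen = 2.94176 mol. Normalization factor = 8/2.94176 = 2.71946.
Al per 8 O = 0.62750 × 2.71946 = 1.706.

1.706 Al apfu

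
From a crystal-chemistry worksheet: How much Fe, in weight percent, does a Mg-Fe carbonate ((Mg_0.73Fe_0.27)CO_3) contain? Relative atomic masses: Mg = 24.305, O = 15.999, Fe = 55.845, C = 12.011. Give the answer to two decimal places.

Molar mass of (Mg_0.73Fe_0.27)CO_3: 0.73*24.305 + 0.27*55.845 + 1*12.011 + 3*15.999 = 92.829 g/mol.
Mass of Fe per formula unit: 0.27 × 55.845 = 15.078 g.
Weight fraction Fe = 15.078 / 92.829 = 0.1624.

16.24 weight percent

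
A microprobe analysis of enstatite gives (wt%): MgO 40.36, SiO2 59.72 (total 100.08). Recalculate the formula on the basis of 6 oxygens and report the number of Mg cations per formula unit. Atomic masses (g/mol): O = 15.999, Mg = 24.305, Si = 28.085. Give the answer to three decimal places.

2.010 Mg apfu

MgO (M=40.304): mol = 1.00139; Mg = 1.00139, O = 1.00139.
SiO2 (M=60.083): mol = 0.99396; Si = 0.99396, O = 1.98792.
ΣO = 2.98931; factor = 6/ΣO = 2.00715.
Mg apfu = 1.00139 × 2.00715 = 2.010.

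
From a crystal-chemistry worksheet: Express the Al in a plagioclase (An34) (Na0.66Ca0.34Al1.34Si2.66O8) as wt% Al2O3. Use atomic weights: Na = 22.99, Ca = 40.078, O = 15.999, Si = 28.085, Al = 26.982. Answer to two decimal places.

M(Na0.66Ca0.34Al1.34Si2.66O8) = 267.654 g/mol; M(Al2O3) = 101.961 g/mol.
Moles Al2O3 per formula unit = 1.34 Al ÷ 2 = 0.6700.
Al2O3 fraction = (0.6700 × 101.961) / 267.654 = 68.314/267.654 = 0.2552.

25.52 wt%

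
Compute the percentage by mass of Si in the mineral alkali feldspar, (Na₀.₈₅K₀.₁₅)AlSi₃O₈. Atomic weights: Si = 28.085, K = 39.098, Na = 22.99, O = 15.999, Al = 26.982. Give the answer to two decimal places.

M((Na₀.₈₅K₀.₁₅)AlSi₃O₈) = 264.635 g/mol.
Si contributes 3 × 28.085 = 84.255 g per mole.
84.255/264.635 = 0.3184 → 31.84%.

31.84 wt%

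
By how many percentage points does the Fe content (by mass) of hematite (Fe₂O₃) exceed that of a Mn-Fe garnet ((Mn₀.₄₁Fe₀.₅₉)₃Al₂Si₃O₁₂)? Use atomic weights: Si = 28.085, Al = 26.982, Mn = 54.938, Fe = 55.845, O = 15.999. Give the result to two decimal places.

M(Fe₂O₃) = 159.687 g/mol, so wt% Fe = 111.690/159.687 × 100 = 69.94%.
M((Mn₀.₄₁Fe₀.₅₉)₃Al₂Si₃O₁₂) = 496.626 g/mol, so wt% Fe = 98.846/496.626 × 100 = 19.90%.
69.94 − 19.90 = 50.04 pp.

50.04 percentage points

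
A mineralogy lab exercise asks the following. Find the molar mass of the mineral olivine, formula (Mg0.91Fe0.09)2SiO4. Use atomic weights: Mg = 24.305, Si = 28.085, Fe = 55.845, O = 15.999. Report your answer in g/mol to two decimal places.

146.37 g/mol

The formula mass is the sum 1.82*24.305 + 0.18*55.845 + 1*28.085 + 4*15.999.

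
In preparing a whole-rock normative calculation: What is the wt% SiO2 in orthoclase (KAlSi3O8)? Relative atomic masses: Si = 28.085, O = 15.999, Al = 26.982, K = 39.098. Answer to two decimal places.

Molar mass of KAlSi3O8 = 1×39.098 + 1×26.982 + 3×28.085 + 8×15.999 = 278.327 g/mol.
Each formula unit contains 3 Si, equivalent to 3/1 = 3.0000 mol SiO2.
M(SiO2) = 1×28.085 + 2×15.999 = 60.083 g/mol.
Mass of SiO2 per formula unit = 3.0000 × 60.083 = 180.249 g.
SiO2 wt% = 180.249 / 278.327 × 100 = 64.76%.

64.76 wt%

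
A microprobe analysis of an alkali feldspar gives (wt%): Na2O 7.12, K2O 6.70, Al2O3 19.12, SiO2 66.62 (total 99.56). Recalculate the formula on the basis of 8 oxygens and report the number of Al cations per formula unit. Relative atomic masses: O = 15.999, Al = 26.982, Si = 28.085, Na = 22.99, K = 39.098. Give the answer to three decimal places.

1.012 Al apfu

Na2O (M=61.979): mol = 0.11488; Na = 0.22976, O = 0.11488.
K2O (M=94.195): mol = 0.07113; K = 0.14226, O = 0.07113.
Al2O3 (M=101.961): mol = 0.18752; Al = 0.37504, O = 0.56256.
SiO2 (M=60.083): mol = 1.10880; Si = 1.10880, O = 2.21760.
ΣO = 2.96617; factor = 8/ΣO = 2.69708.
Al apfu = 0.37504 × 2.69708 = 1.012.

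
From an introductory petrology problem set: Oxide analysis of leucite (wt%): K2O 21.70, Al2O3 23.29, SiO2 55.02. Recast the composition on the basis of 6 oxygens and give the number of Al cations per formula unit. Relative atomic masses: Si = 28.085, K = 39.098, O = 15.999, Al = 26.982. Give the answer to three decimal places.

0.998 Al apfu

21.70 wt% K2O ÷ 94.195 g/mol = 0.23037 mol, giving 0.46074 K and 0.23037 O.
23.29 wt% Al2O3 ÷ 101.961 g/mol = 0.22842 mol, giving 0.45684 Al and 0.68526 O.
55.02 wt% SiO2 ÷ 60.083 g/mol = 0.91573 mol, giving 0.91573 Si and 1.83146 O.
Oxygen sums to 2.74709; scaling by 6/2.74709 = 2.18413 puts the formula on 6 O.
Al: 0.45684 × 2.18413 = 0.998 atoms per formula unit.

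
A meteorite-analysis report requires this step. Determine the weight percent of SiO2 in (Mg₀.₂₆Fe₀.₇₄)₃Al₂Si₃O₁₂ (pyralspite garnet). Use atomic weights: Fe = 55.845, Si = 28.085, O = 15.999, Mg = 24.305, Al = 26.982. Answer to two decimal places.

M((Mg₀.₂₆Fe₀.₇₄)₃Al₂Si₃O₁₂) = 473.141 g/mol; M(SiO2) = 60.083 g/mol.
Moles SiO2 per formula unit = 3 Si ÷ 1 = 3.0000.
SiO2 fraction = (3.0000 × 60.083) / 473.141 = 180.249/473.141 = 0.3810.

38.10 wt%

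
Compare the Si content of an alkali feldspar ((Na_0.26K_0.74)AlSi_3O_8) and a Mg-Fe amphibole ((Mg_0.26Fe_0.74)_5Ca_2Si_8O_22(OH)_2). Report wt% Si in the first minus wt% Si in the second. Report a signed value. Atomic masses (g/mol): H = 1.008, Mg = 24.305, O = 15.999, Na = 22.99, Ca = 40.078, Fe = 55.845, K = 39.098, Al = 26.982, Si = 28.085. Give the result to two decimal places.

First mineral: 84.255 g Si in 274.139 g formula = 30.73 wt% Si.
Second mineral: 224.680 g Si in 929.051 g formula = 24.18 wt% Si.
30.73% − 24.18% gives a difference of 6.55 percentage points.

6.55 percentage points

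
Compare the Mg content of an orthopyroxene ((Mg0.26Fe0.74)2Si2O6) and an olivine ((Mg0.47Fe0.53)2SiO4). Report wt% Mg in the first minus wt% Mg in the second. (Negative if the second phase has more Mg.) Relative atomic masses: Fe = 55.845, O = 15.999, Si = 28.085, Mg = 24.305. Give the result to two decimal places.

Mg in (Mg0.26Fe0.74)2Si2O6: molar mass 247.453 g/mol; 0.52×24.305 = 12.639 g → 5.11 wt%.
Mg in (Mg0.47Fe0.53)2SiO4: molar mass 174.123 g/mol; 0.94×24.305 = 22.847 g → 13.12 wt%.
Difference = 5.11 − 13.12 = -8.01 percentage points.

-8.01 percentage points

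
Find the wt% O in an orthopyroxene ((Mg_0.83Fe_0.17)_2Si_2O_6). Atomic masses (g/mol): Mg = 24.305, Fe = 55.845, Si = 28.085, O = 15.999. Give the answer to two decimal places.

M((Mg_0.83Fe_0.17)_2Si_2O_6) = 211.498 g/mol.
O contributes 6 × 15.999 = 95.994 g per mole.
95.994/211.498 = 0.4539 → 45.39%.

45.39 mass %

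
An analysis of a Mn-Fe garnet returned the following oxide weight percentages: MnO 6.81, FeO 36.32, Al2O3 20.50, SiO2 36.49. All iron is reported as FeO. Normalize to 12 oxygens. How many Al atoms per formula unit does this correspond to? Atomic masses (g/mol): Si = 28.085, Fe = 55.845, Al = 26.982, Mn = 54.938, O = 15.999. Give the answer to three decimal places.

1.994 Al apfu

MnO (M=70.937): mol = 0.09600; Mn = 0.09600, O = 0.09600.
FeO (M=71.844): mol = 0.50554; Fe = 0.50554, O = 0.50554.
Al2O3 (M=101.961): mol = 0.20106; Al = 0.40212, O = 0.60318.
SiO2 (M=60.083): mol = 0.60733; Si = 0.60733, O = 1.21466.
ΣO = 2.41938; factor = 12/ΣO = 4.95995.
Al apfu = 0.40212 × 4.95995 = 1.994.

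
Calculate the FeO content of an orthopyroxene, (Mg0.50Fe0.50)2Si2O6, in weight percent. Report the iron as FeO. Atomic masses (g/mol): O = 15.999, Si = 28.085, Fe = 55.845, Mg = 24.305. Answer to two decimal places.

Formula mass = 232.314 g/mol.
1 Fe → 1.0000 mol FeO per formula unit; M(FeO) = 71.844, so FeO mass = 71.844 g.
71.844/232.314 × 100 = 30.93 wt%.

30.93 wt%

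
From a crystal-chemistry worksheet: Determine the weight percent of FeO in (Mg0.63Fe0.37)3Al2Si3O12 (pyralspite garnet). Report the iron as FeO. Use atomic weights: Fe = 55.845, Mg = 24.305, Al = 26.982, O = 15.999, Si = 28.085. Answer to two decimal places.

M((Mg0.63Fe0.37)3Al2Si3O12) = 438.131 g/mol; M(FeO) = 71.844 g/mol.
Moles FeO per formula unit = 1.11 Fe ÷ 1 = 1.1100.
FeO fraction = (1.1100 × 71.844) / 438.131 = 79.747/438.131 = 0.1820.

18.20 wt%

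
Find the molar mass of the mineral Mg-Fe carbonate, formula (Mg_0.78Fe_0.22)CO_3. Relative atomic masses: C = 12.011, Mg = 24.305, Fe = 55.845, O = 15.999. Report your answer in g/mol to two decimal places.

91.25 g/mol

M = 0.78·24.305 + 0.22·55.845 + 1·12.011 + 3·15.999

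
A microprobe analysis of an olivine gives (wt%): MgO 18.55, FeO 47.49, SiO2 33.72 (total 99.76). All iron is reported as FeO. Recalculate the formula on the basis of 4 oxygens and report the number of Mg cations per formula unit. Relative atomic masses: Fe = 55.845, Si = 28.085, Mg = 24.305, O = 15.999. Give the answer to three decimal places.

MgO: 18.55/40.304 = 0.46025 mol → 0.46025 mol Mg, 0.46025 mol O.
FeO: 47.49/71.844 = 0.66102 mol → 0.66102 mol Fe, 0.66102 mol O.
SiO2: 33.72/60.083 = 0.56122 mol → 0.56122 mol Si, 1.12244 mol O.
Total oxygen = 2.24371 mol. Normalization factor = 4/2.24371 = 1.78276.
Mg per 4 O = 0.46025 × 1.78276 = 0.821.

0.821 Mg apfu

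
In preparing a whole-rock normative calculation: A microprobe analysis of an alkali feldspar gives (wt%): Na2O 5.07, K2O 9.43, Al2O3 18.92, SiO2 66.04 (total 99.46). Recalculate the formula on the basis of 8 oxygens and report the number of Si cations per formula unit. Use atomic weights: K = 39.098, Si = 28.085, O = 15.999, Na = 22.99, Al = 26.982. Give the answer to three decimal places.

2.994 Si apfu

Na2O: 5.07/61.979 = 0.08180 mol → 0.16360 mol Na, 0.08180 mol O.
K2O: 9.43/94.195 = 0.10011 mol → 0.20022 mol K, 0.10011 mol O.
Al2O3: 18.92/101.961 = 0.18556 mol → 0.37112 mol Al, 0.55668 mol O.
SiO2: 66.04/60.083 = 1.09915 mol → 1.09915 mol Si, 2.19830 mol O.
Total oxygen = 2.93689 mol. Normalization factor = 8/2.93689 = 2.72397.
Si per 8 O = 1.09915 × 2.72397 = 2.994.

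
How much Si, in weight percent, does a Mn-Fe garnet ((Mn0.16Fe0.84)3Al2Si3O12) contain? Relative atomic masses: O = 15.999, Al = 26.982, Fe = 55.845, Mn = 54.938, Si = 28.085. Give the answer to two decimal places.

16.94 weight percent

Molar mass of (Mn0.16Fe0.84)3Al2Si3O12: 0.48*54.938 + 2.52*55.845 + 2*26.982 + 3*28.085 + 12*15.999 = 497.307 g/mol.
Mass of Si per formula unit: 3 × 28.085 = 84.255 g.
Weight fraction Si = 84.255 / 497.307 = 0.1694.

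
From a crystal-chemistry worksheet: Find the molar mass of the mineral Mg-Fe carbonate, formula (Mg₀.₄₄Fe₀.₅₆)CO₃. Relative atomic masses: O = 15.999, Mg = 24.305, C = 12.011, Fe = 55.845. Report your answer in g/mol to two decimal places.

Mg: 0.44 × 24.305 = 10.6942
Fe: 0.56 × 55.845 = 31.2732
C: 1 × 12.011 = 12.0110
O: 3 × 15.999 = 47.9970
Summing the contributions gives the formula mass.

101.98 g/mol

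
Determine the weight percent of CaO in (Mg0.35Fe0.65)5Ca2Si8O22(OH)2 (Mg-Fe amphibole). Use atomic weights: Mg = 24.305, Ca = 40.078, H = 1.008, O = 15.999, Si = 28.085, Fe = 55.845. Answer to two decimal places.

12.26 wt%

Molar mass of (Mg0.35Fe0.65)5Ca2Si8O22(OH)2 = 1.75×24.305 + 3.25×55.845 + 2×40.078 + 8×28.085 + 24×15.999 + 2×1.008 = 914.858 g/mol.
Each formula unit contains 2 Ca, equivalent to 2/1 = 2.0000 mol CaO.
M(CaO) = 1×40.078 + 1×15.999 = 56.077 g/mol.
Mass of CaO per formula unit = 2.0000 × 56.077 = 112.154 g.
CaO wt% = 112.154 / 914.858 × 100 = 12.26%.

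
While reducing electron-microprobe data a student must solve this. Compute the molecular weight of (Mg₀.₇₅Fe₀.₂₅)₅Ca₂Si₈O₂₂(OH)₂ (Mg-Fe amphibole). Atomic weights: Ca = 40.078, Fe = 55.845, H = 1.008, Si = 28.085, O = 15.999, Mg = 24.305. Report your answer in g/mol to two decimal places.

M = 3.75·24.305 + 1.25·55.845 + 2·40.078 + 8·28.085 + 24·15.999 + 2·1.008

851.78 g/mol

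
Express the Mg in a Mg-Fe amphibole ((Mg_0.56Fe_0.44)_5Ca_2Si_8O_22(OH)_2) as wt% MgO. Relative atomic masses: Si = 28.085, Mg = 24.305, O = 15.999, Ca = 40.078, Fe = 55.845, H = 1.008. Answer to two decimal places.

Formula mass = 881.741 g/mol.
2.80 Mg → 2.8000 mol MgO per formula unit; M(MgO) = 40.304, so MgO mass = 112.851 g.
112.851/881.741 × 100 = 12.80 wt%.

12.80 wt%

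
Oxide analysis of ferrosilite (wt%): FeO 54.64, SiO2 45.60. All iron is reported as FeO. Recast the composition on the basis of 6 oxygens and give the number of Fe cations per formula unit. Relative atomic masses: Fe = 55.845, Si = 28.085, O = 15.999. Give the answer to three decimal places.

2.003 Fe apfu

FeO: 54.64/71.844 = 0.76054 mol → 0.76054 mol Fe, 0.76054 mol O.
SiO2: 45.60/60.083 = 0.75895 mol → 0.75895 mol Si, 1.51790 mol O.
Total oxygen = 2.27844 mol. Normalization factor = 6/2.27844 = 2.63338.
Fe per 6 O = 0.76054 × 2.63338 = 2.003.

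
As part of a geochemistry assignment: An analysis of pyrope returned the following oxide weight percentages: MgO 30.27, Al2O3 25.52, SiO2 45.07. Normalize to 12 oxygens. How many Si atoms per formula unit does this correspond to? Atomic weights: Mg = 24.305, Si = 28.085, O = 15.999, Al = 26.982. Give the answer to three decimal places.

2.998 Si apfu

30.27 wt% MgO ÷ 40.304 g/mol = 0.75104 mol, giving 0.75104 Mg and 0.75104 O.
25.52 wt% Al2O3 ÷ 101.961 g/mol = 0.25029 mol, giving 0.50058 Al and 0.75087 O.
45.07 wt% SiO2 ÷ 60.083 g/mol = 0.75013 mol, giving 0.75013 Si and 1.50026 O.
Oxygen sums to 3.00217; scaling by 12/3.00217 = 3.99711 puts the formula on 12 O.
Si: 0.75013 × 3.99711 = 2.998 atoms per formula unit.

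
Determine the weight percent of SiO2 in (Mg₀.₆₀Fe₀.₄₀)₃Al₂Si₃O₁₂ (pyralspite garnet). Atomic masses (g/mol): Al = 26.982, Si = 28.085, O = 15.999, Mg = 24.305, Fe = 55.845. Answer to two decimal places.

40.88 wt%

Formula mass = 440.970 g/mol.
3 Si → 3.0000 mol SiO2 per formula unit; M(SiO2) = 60.083, so SiO2 mass = 180.249 g.
180.249/440.970 × 100 = 40.88 wt%.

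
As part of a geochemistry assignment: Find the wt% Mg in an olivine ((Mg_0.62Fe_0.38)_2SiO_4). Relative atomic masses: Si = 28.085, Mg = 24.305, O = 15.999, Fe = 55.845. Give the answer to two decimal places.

Molar mass of (Mg_0.62Fe_0.38)_2SiO_4: 1.24·24.305 + 0.76·55.845 + 1·28.085 + 4·15.999 = 164.661 g/mol.
Mass of Mg per formula unit: 1.24 × 24.305 = 30.138 g.
Weight fraction Mg = 30.138 / 164.661 = 0.1830.

18.30 wt%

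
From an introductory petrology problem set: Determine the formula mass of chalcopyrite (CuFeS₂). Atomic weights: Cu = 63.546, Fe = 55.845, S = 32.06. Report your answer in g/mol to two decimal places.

183.51 g/mol

The formula mass is the sum 1(63.546) + 1(55.845) + 2(32.06).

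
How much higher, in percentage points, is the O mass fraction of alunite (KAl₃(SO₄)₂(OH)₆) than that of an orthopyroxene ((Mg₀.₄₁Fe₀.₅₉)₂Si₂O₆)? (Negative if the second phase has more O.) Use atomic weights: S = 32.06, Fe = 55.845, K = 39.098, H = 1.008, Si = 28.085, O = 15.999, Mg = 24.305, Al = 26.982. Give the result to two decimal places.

13.74 percentage points

O in KAl₃(SO₄)₂(OH)₆: molar mass 414.198 g/mol; 14×15.999 = 223.986 g → 54.08 wt%.
O in (Mg₀.₄₁Fe₀.₅₉)₂Si₂O₆: molar mass 237.991 g/mol; 6×15.999 = 95.994 g → 40.34 wt%.
Difference = 54.08 − 40.34 = 13.74 percentage points.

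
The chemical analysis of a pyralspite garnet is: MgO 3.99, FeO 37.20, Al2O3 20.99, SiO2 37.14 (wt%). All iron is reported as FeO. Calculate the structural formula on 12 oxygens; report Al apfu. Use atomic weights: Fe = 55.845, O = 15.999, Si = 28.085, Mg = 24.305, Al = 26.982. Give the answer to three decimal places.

2.000 Al apfu

MgO (M=40.304): mol = 0.09900; Mg = 0.09900, O = 0.09900.
FeO (M=71.844): mol = 0.51779; Fe = 0.51779, O = 0.51779.
Al2O3 (M=101.961): mol = 0.20586; Al = 0.41172, O = 0.61758.
SiO2 (M=60.083): mol = 0.61814; Si = 0.61814, O = 1.23628.
ΣO = 2.47065; factor = 12/ΣO = 4.85702.
Al apfu = 0.41172 × 4.85702 = 2.000.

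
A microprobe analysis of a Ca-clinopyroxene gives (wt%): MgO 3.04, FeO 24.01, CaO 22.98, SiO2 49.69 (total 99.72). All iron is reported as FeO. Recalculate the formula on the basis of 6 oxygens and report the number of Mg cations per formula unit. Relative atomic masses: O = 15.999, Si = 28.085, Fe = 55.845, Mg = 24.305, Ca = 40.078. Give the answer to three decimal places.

0.183 Mg apfu

MgO (M=40.304): mol = 0.07543; Mg = 0.07543, O = 0.07543.
FeO (M=71.844): mol = 0.33420; Fe = 0.33420, O = 0.33420.
CaO (M=56.077): mol = 0.40979; Ca = 0.40979, O = 0.40979.
SiO2 (M=60.083): mol = 0.82702; Si = 0.82702, O = 1.65404.
ΣO = 2.47346; factor = 6/ΣO = 2.42575.
Mg apfu = 0.07543 × 2.42575 = 0.183.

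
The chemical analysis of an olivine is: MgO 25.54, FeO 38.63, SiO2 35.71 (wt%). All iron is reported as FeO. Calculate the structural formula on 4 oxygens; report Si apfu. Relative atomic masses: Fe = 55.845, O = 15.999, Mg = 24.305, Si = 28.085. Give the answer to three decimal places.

1.007 Si apfu

25.54 wt% MgO ÷ 40.304 g/mol = 0.63368 mol, giving 0.63368 Mg and 0.63368 O.
38.63 wt% FeO ÷ 71.844 g/mol = 0.53769 mol, giving 0.53769 Fe and 0.53769 O.
35.71 wt% SiO2 ÷ 60.083 g/mol = 0.59434 mol, giving 0.59434 Si and 1.18868 O.
Oxygen sums to 2.36005; scaling by 4/2.36005 = 1.69488 puts the formula on 4 O.
Si: 0.59434 × 1.69488 = 1.007 atoms per formula unit.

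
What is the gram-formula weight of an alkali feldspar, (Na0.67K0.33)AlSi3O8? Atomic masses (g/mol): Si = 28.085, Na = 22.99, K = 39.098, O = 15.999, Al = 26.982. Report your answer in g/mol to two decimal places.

M = 0.67×22.99 + 0.33×39.098 + 1×26.982 + 3×28.085 + 8×15.999

267.53 g/mol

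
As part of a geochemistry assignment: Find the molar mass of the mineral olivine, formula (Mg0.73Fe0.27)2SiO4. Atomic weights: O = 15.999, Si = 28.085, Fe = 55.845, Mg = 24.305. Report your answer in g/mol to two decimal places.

M = 1.46(24.305) + 0.54(55.845) + 1(28.085) + 4(15.999)

157.72 g/mol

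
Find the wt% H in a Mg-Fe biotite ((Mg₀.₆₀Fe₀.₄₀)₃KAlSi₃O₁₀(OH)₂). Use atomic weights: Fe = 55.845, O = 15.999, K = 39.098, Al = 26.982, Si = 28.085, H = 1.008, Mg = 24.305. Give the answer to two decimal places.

Formula mass = 1.80·24.305 + 1.20·55.845 + 1·39.098 + 1·26.982 + 3·28.085 + 12·15.999 + 2·1.008 = 455.102 g/mol, of which 2.016 g is H.
So H makes up 2.016/455.102 = 0.0044 of the mass, i.e. 0.44%.

0.44 wt%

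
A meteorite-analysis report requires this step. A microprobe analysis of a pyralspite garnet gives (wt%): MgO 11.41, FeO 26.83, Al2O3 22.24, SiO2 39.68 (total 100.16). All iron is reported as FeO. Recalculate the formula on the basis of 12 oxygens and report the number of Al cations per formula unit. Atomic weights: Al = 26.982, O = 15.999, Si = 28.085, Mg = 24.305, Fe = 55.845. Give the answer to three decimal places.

MgO (M=40.304): mol = 0.28310; Mg = 0.28310, O = 0.28310.
FeO (M=71.844): mol = 0.37345; Fe = 0.37345, O = 0.37345.
Al2O3 (M=101.961): mol = 0.21812; Al = 0.43624, O = 0.65436.
SiO2 (M=60.083): mol = 0.66042; Si = 0.66042, O = 1.32084.
ΣO = 2.63175; factor = 12/ΣO = 4.55970.
Al apfu = 0.43624 × 4.55970 = 1.989.

1.989 Al apfu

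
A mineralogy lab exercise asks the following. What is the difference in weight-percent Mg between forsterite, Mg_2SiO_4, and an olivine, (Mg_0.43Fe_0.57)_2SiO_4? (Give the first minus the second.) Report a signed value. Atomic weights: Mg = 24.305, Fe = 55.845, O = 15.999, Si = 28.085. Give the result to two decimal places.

22.72 percentage points

Mg in Mg_2SiO_4: molar mass 140.691 g/mol; 2×24.305 = 48.610 g → 34.55 wt%.
Mg in (Mg_0.43Fe_0.57)_2SiO_4: molar mass 176.647 g/mol; 0.86×24.305 = 20.902 g → 11.83 wt%.
Difference = 34.55 − 11.83 = 22.72 percentage points.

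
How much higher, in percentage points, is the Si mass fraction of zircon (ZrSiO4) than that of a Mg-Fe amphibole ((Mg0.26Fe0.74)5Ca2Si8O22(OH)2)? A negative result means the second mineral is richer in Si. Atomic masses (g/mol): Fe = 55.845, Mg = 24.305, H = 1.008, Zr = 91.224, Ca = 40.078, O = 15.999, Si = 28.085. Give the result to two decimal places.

Si in ZrSiO4: molar mass 183.305 g/mol; 1×28.085 = 28.085 g → 15.32 wt%.
Si in (Mg0.26Fe0.74)5Ca2Si8O22(OH)2: molar mass 929.051 g/mol; 8×28.085 = 224.680 g → 24.18 wt%.
Difference = 15.32 − 24.18 = -8.86 percentage points.

-8.86 percentage points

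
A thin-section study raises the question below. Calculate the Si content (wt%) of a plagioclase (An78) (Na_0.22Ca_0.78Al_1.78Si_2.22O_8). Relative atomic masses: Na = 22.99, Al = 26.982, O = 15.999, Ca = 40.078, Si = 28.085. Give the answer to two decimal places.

Formula mass = 0.22×22.99 + 0.78×40.078 + 1.78×26.982 + 2.22×28.085 + 8×15.999 = 274.687 g/mol, of which 62.349 g is Si.
So Si makes up 62.349/274.687 = 0.2270 of the mass, i.e. 22.70%.

22.70 wt%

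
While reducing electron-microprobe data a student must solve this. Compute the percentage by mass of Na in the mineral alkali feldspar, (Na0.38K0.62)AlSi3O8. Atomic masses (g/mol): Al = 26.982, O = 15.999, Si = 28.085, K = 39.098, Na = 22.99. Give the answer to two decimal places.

3.21 weight percent

M((Na0.38K0.62)AlSi3O8) = 272.206 g/mol.
Na contributes 0.38 × 22.99 = 8.736 g per mole.
8.736/272.206 = 0.0321 → 3.21%.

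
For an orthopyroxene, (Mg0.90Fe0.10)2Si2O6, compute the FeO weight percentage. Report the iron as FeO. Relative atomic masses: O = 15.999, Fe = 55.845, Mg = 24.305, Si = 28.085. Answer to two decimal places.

Formula mass = 207.082 g/mol.
0.20 Fe → 0.2000 mol FeO per formula unit; M(FeO) = 71.844, so FeO mass = 14.369 g.
14.369/207.082 × 100 = 6.94 wt%.

6.94 wt%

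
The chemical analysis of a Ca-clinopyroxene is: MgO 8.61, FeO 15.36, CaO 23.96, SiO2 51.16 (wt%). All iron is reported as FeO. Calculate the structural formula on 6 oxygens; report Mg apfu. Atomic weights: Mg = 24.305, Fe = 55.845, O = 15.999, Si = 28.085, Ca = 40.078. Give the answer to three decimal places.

0.501 Mg apfu

MgO: 8.61/40.304 = 0.21363 mol → 0.21363 mol Mg, 0.21363 mol O.
FeO: 15.36/71.844 = 0.21380 mol → 0.21380 mol Fe, 0.21380 mol O.
CaO: 23.96/56.077 = 0.42727 mol → 0.42727 mol Ca, 0.42727 mol O.
SiO2: 51.16/60.083 = 0.85149 mol → 0.85149 mol Si, 1.70298 mol O.
Total oxygen = 2.55768 mol. Normalization factor = 6/2.55768 = 2.34588.
Mg per 6 O = 0.21363 × 2.34588 = 0.501.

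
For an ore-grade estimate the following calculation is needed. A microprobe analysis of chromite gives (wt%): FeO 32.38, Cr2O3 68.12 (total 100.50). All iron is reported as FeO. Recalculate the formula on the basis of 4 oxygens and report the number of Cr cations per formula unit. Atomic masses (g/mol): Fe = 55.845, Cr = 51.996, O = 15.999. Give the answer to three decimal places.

1.997 Cr apfu

32.38 wt% FeO ÷ 71.844 g/mol = 0.45070 mol, giving 0.45070 Fe and 0.45070 O.
68.12 wt% Cr2O3 ÷ 151.989 g/mol = 0.44819 mol, giving 0.89638 Cr and 1.34457 O.
Oxygen sums to 1.79527; scaling by 4/1.79527 = 2.22808 puts the formula on 4 O.
Cr: 0.89638 × 2.22808 = 1.997 atoms per formula unit.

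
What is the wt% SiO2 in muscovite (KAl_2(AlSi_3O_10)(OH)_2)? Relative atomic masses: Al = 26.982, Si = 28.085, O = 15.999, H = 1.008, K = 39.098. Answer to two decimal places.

45.25 wt%

Formula mass = 398.303 g/mol.
3 Si → 3.0000 mol SiO2 per formula unit; M(SiO2) = 60.083, so SiO2 mass = 180.249 g.
180.249/398.303 × 100 = 45.25 wt%.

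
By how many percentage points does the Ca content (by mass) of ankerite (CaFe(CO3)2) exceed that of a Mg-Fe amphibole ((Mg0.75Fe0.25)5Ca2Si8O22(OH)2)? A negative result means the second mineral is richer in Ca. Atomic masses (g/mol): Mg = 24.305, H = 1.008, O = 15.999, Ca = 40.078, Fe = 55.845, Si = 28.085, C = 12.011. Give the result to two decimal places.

M(CaFe(CO3)2) = 215.939 g/mol, so wt% Ca = 40.078/215.939 × 100 = 18.56%.
M((Mg0.75Fe0.25)5Ca2Si8O22(OH)2) = 851.778 g/mol, so wt% Ca = 80.156/851.778 × 100 = 9.41%.
18.56 − 9.41 = 9.15 pp.

9.15 percentage points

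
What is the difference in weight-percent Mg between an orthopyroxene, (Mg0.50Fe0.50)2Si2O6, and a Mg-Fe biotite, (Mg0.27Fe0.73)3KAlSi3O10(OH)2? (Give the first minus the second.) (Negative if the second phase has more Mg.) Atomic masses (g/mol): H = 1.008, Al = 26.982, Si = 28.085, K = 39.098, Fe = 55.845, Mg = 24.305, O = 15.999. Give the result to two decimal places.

6.41 percentage points

Mg in (Mg0.50Fe0.50)2Si2O6: molar mass 232.314 g/mol; 1×24.305 = 24.305 g → 10.46 wt%.
Mg in (Mg0.27Fe0.73)3KAlSi3O10(OH)2: molar mass 486.327 g/mol; 0.81×24.305 = 19.687 g → 4.05 wt%.
Difference = 10.46 − 4.05 = 6.41 percentage points.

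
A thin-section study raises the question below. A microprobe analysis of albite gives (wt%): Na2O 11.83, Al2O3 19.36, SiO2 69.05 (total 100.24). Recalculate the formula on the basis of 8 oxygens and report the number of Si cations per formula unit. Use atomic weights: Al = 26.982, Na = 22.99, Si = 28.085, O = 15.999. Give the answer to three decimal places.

11.83 wt% Na2O ÷ 61.979 g/mol = 0.19087 mol, giving 0.38174 Na and 0.19087 O.
19.36 wt% Al2O3 ÷ 101.961 g/mol = 0.18988 mol, giving 0.37976 Al and 0.56964 O.
69.05 wt% SiO2 ÷ 60.083 g/mol = 1.14924 mol, giving 1.14924 Si and 2.29848 O.
Oxygen sums to 3.05899; scaling by 8/3.05899 = 2.61524 puts the formula on 8 O.
Si: 1.14924 × 2.61524 = 3.006 atoms per formula unit.

3.006 Si apfu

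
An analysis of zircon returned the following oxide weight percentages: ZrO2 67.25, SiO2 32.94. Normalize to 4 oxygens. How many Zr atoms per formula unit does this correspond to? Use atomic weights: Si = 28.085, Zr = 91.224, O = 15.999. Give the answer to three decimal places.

0.998 Zr apfu

ZrO2: 67.25/123.222 = 0.54576 mol → 0.54576 mol Zr, 1.09152 mol O.
SiO2: 32.94/60.083 = 0.54824 mol → 0.54824 mol Si, 1.09648 mol O.
Total oxygen = 2.18800 mol. Normalization factor = 4/2.18800 = 1.82815.
Zr per 4 O = 0.54576 × 1.82815 = 0.998.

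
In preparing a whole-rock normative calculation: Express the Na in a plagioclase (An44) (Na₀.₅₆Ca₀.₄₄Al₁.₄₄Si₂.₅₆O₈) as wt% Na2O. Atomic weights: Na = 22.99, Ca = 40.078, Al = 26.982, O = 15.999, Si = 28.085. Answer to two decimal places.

6.45 wt%

Molar mass of Na₀.₅₆Ca₀.₄₄Al₁.₄₄Si₂.₅₆O₈ = 0.56×22.99 + 0.44×40.078 + 1.44×26.982 + 2.56×28.085 + 8×15.999 = 269.252 g/mol.
Each formula unit contains 0.56 Na, equivalent to 0.56/2 = 0.2800 mol Na2O.
M(Na2O) = 2×22.99 + 1×15.999 = 61.979 g/mol.
Mass of Na2O per formula unit = 0.2800 × 61.979 = 17.354 g.
Na2O wt% = 17.354 / 269.252 × 100 = 6.45%.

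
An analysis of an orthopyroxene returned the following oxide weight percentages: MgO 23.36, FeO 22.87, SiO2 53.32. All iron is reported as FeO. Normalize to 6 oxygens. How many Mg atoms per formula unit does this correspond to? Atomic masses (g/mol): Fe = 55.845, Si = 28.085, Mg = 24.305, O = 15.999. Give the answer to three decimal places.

1.301 Mg apfu

23.36 wt% MgO ÷ 40.304 g/mol = 0.57960 mol, giving 0.57960 Mg and 0.57960 O.
22.87 wt% FeO ÷ 71.844 g/mol = 0.31833 mol, giving 0.31833 Fe and 0.31833 O.
53.32 wt% SiO2 ÷ 60.083 g/mol = 0.88744 mol, giving 0.88744 Si and 1.77488 O.
Oxygen sums to 2.67281; scaling by 6/2.67281 = 2.24483 puts the formula on 6 O.
Mg: 0.57960 × 2.24483 = 1.301 atoms per formula unit.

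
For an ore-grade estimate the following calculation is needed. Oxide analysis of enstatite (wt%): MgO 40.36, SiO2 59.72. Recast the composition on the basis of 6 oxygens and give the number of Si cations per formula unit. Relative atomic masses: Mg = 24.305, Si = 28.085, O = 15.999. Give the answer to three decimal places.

40.36 wt% MgO ÷ 40.304 g/mol = 1.00139 mol, giving 1.00139 Mg and 1.00139 O.
59.72 wt% SiO2 ÷ 60.083 g/mol = 0.99396 mol, giving 0.99396 Si and 1.98792 O.
Oxygen sums to 2.98931; scaling by 6/2.98931 = 2.00715 puts the formula on 6 O.
Si: 0.99396 × 2.00715 = 1.995 atoms per formula unit.

1.995 Si apfu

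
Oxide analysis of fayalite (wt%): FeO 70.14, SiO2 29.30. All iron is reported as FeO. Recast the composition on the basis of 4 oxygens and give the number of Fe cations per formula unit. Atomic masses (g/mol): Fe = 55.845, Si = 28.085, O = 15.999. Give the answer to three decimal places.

2.001 Fe apfu

FeO: 70.14/71.844 = 0.97628 mol → 0.97628 mol Fe, 0.97628 mol O.
SiO2: 29.30/60.083 = 0.48766 mol → 0.48766 mol Si, 0.97532 mol O.
Total oxygen = 1.95160 mol. Normalization factor = 4/1.95160 = 2.04960.
Fe per 4 O = 0.97628 × 2.04960 = 2.001.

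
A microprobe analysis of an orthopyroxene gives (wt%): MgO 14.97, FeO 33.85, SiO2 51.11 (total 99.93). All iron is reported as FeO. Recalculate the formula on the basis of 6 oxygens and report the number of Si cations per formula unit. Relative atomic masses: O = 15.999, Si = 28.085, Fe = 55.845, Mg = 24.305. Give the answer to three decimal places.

2.006 Si apfu

14.97 wt% MgO ÷ 40.304 g/mol = 0.37143 mol, giving 0.37143 Mg and 0.37143 O.
33.85 wt% FeO ÷ 71.844 g/mol = 0.47116 mol, giving 0.47116 Fe and 0.47116 O.
51.11 wt% SiO2 ÷ 60.083 g/mol = 0.85066 mol, giving 0.85066 Si and 1.70132 O.
Oxygen sums to 2.54391; scaling by 6/2.54391 = 2.35857 puts the formula on 6 O.
Si: 0.85066 × 2.35857 = 2.006 atoms per formula unit.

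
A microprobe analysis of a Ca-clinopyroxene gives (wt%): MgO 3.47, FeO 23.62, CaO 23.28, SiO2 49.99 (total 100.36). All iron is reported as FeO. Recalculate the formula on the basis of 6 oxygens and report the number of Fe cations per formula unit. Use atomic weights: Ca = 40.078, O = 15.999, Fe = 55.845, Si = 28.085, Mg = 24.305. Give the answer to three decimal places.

0.791 Fe apfu

3.47 wt% MgO ÷ 40.304 g/mol = 0.08610 mol, giving 0.08610 Mg and 0.08610 O.
23.62 wt% FeO ÷ 71.844 g/mol = 0.32877 mol, giving 0.32877 Fe and 0.32877 O.
23.28 wt% CaO ÷ 56.077 g/mol = 0.41514 mol, giving 0.41514 Ca and 0.41514 O.
49.99 wt% SiO2 ÷ 60.083 g/mol = 0.83202 mol, giving 0.83202 Si and 1.66404 O.
Oxygen sums to 2.49405; scaling by 6/2.49405 = 2.40573 puts the formula on 6 O.
Fe: 0.32877 × 2.40573 = 0.791 atoms per formula unit.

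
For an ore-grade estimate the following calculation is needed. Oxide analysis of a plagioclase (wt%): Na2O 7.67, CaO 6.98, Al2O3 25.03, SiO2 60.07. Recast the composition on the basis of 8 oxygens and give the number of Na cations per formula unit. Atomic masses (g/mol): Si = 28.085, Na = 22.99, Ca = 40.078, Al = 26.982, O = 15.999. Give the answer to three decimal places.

Na2O: 7.67/61.979 = 0.12375 mol → 0.24750 mol Na, 0.12375 mol O.
CaO: 6.98/56.077 = 0.12447 mol → 0.12447 mol Ca, 0.12447 mol O.
Al2O3: 25.03/101.961 = 0.24549 mol → 0.49098 mol Al, 0.73647 mol O.
SiO2: 60.07/60.083 = 0.99978 mol → 0.99978 mol Si, 1.99956 mol O.
Total oxygen = 2.98425 mol. Normalization factor = 8/2.98425 = 2.68074.
Na per 8 O = 0.24750 × 2.68074 = 0.663.

0.663 Na apfu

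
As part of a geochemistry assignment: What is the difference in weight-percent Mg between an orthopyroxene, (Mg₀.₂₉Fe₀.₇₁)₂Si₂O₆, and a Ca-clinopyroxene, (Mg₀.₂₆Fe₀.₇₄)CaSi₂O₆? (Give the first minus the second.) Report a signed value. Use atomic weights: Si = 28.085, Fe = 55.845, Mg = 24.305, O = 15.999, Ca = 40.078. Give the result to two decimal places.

Mg in (Mg₀.₂₉Fe₀.₇₁)₂Si₂O₆: molar mass 245.561 g/mol; 0.58×24.305 = 14.097 g → 5.74 wt%.
Mg in (Mg₀.₂₆Fe₀.₇₄)CaSi₂O₆: molar mass 239.887 g/mol; 0.26×24.305 = 6.319 g → 2.63 wt%.
Difference = 5.74 − 2.63 = 3.11 percentage points.

3.11 percentage points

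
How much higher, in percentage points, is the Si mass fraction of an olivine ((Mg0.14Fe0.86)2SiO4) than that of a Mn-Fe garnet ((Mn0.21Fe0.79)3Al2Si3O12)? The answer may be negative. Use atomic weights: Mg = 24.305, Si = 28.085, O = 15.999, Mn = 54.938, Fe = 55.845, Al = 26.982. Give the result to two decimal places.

Si in (Mg0.14Fe0.86)2SiO4: molar mass 194.940 g/mol; 1×28.085 = 28.085 g → 14.41 wt%.
Si in (Mn0.21Fe0.79)3Al2Si3O12: molar mass 497.171 g/mol; 3×28.085 = 84.255 g → 16.95 wt%.
Difference = 14.41 − 16.95 = -2.54 percentage points.

-2.54 percentage points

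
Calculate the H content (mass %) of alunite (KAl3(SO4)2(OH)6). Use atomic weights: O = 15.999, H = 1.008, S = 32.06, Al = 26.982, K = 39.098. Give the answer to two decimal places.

1.46 mass %

Formula mass = 1×39.098 + 3×26.982 + 2×32.06 + 14×15.999 + 6×1.008 = 414.198 g/mol, of which 6.048 g is H.
So H makes up 6.048/414.198 = 0.0146 of the mass, i.e. 1.46%.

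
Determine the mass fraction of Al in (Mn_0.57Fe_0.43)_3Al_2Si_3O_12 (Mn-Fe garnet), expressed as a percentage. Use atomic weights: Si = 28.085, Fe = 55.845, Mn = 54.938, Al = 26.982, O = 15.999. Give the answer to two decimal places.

Formula mass = 1.71*54.938 + 1.29*55.845 + 2*26.982 + 3*28.085 + 12*15.999 = 496.191 g/mol, of which 53.964 g is Al.
So Al makes up 53.964/496.191 = 0.1088 of the mass, i.e. 10.88%.

10.88 mass %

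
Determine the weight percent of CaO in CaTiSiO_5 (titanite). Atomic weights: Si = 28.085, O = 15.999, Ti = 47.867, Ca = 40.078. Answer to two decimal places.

Molar mass of CaTiSiO_5 = 1×40.078 + 1×47.867 + 1×28.085 + 5×15.999 = 196.025 g/mol.
Each formula unit contains 1 Ca, equivalent to 1/1 = 1.0000 mol CaO.
M(CaO) = 1×40.078 + 1×15.999 = 56.077 g/mol.
Mass of CaO per formula unit = 1.0000 × 56.077 = 56.077 g.
CaO wt% = 56.077 / 196.025 × 100 = 28.61%.

28.61 wt%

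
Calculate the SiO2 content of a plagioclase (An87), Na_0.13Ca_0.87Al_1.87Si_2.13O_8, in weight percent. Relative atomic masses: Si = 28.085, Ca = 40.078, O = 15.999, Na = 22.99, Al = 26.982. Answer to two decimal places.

Molar mass of Na_0.13Ca_0.87Al_1.87Si_2.13O_8 = 0.13·22.99 + 0.87·40.078 + 1.87·26.982 + 2.13·28.085 + 8·15.999 = 276.126 g/mol.
Each formula unit contains 2.13 Si, equivalent to 2.13/1 = 2.1300 mol SiO2.
M(SiO2) = 1×28.085 + 2×15.999 = 60.083 g/mol.
Mass of SiO2 per formula unit = 2.1300 × 60.083 = 127.977 g.
SiO2 wt% = 127.977 / 276.126 × 100 = 46.35%.

46.35 wt%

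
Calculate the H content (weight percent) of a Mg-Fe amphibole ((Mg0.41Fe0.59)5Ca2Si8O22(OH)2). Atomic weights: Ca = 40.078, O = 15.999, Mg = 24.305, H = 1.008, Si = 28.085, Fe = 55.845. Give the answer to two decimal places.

Molar mass of (Mg0.41Fe0.59)5Ca2Si8O22(OH)2: 2.05·24.305 + 2.95·55.845 + 2·40.078 + 8·28.085 + 24·15.999 + 2·1.008 = 905.396 g/mol.
Mass of H per formula unit: 2 × 1.008 = 2.016 g.
Weight fraction H = 2.016 / 905.396 = 0.0022.

0.22 weight percent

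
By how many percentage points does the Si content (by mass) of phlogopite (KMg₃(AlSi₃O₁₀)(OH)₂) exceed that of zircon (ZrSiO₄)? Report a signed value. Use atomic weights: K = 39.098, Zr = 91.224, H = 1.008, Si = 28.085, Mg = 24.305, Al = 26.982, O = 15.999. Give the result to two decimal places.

4.87 percentage points

M(KMg₃(AlSi₃O₁₀)(OH)₂) = 417.254 g/mol, so wt% Si = 84.255/417.254 × 100 = 20.19%.
M(ZrSiO₄) = 183.305 g/mol, so wt% Si = 28.085/183.305 × 100 = 15.32%.
20.19 − 15.32 = 4.87 pp.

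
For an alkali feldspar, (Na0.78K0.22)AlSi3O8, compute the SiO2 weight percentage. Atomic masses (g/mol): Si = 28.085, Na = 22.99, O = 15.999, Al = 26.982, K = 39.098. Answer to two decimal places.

M((Na0.78K0.22)AlSi3O8) = 265.763 g/mol; M(SiO2) = 60.083 g/mol.
Moles SiO2 per formula unit = 3 Si ÷ 1 = 3.0000.
SiO2 fraction = (3.0000 × 60.083) / 265.763 = 180.249/265.763 = 0.6782.

67.82 wt%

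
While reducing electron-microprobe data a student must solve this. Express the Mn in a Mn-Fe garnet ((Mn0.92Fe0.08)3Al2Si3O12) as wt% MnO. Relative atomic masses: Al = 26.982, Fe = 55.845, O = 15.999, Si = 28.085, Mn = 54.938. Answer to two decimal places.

M((Mn0.92Fe0.08)3Al2Si3O12) = 495.239 g/mol; M(MnO) = 70.937 g/mol.
Moles MnO per formula unit = 2.76 Mn ÷ 1 = 2.7600.
MnO fraction = (2.7600 × 70.937) / 495.239 = 195.786/495.239 = 0.3953.

39.53 wt%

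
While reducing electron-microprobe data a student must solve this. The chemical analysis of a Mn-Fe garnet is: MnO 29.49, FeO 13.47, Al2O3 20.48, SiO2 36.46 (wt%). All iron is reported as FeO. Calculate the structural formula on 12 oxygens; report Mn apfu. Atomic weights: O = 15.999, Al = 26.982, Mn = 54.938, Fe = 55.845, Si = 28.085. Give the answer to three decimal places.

29.49 wt% MnO ÷ 70.937 g/mol = 0.41572 mol, giving 0.41572 Mn and 0.41572 O.
13.47 wt% FeO ÷ 71.844 g/mol = 0.18749 mol, giving 0.18749 Fe and 0.18749 O.
20.48 wt% Al2O3 ÷ 101.961 g/mol = 0.20086 mol, giving 0.40172 Al and 0.60258 O.
36.46 wt% SiO2 ÷ 60.083 g/mol = 0.60683 mol, giving 0.60683 Si and 1.21366 O.
Oxygen sums to 2.41945; scaling by 12/2.41945 = 4.95980 puts the formula on 12 O.
Mn: 0.41572 × 4.95980 = 2.062 atoms per formula unit.

2.062 Mn apfu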